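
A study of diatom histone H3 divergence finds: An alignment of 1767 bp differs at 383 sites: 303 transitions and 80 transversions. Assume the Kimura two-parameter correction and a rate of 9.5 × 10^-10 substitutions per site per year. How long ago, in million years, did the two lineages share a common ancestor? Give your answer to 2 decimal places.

141.80

P = 303/1767 ≈ 0.171477 and Q = 80/1767 ≈ 0.045274.
Under the Kimura two-parameter model, d = −½ ln(1 − 2P − Q) − ¼ ln(1 − 2Q).
1 − 2P − Q = 0.611772, giving −½ ln(0.611772) = 0.245698.
1 − 2Q = 0.909452, giving −¼ ln(0.909452) = 0.023728.
d = 0.245698 + 0.023728 = 0.269426.
Under a molecular clock d = 2μt, so t = d/(2μ) = 0.269426 / (2 × 9.5 × 10^-10) = 141.80 million years.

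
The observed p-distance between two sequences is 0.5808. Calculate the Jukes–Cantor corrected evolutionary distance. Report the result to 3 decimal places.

d = −(3/4) ln(1 − 4p/3) = −0.75 ln(1 − 0.7744) = −0.75 ln(0.2256)
  = −0.75 × (-1.488992) = 1.116744 substitutions/site.

1.117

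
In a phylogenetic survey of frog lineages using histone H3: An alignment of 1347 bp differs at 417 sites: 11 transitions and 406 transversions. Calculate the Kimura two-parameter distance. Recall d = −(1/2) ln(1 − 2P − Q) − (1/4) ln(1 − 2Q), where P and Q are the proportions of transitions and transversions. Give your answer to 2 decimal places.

0.42

P = 11/1347 ≈ 0.008166 and Q = 406/1347 ≈ 0.301411.
Under the Kimura two-parameter model, d = −½ ln(1 − 2P − Q) − ¼ ln(1 − 2Q).
1 − 2P − Q = 0.682257, giving −½ ln(0.682257) = 0.191174.
1 − 2Q = 0.397178, giving −¼ ln(0.397178) = 0.230843.
d = 0.191174 + 0.230843 = 0.422017.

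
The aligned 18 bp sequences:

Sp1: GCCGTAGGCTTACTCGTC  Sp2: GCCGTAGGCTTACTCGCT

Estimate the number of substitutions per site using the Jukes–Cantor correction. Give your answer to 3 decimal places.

The sequences differ at 2 of 18 sites (17, 18), so p = 2/18 ≈ 0.111111.
d = −(3/4) ln(1 − 4p/3) = −0.75 ln(1 − 0.148148) = −0.75 ln(0.851852)
  = −0.75 × (-0.160342) = 0.120257 substitutions/site.

0.120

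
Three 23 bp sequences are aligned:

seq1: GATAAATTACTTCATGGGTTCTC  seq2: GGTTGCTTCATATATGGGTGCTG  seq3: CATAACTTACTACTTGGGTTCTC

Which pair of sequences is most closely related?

seq1–seq2: 10/23 differ, p = 0.435, d = 0.650.
seq1–seq3: 4/23 differ, p = 0.174, d = 0.198.
seq2–seq3: 10/23 differ, p = 0.435, d = 0.650.
The smallest distance is between seq1 and seq3.

seq1 and seq3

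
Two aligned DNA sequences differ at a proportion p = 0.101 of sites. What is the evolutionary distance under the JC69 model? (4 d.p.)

0.1085

d = −(3/4) ln(1 − 4p/3) = −0.75 ln(1 − 0.134667) = −0.75 ln(0.865333)
  = −0.75 × (-0.144641) = 0.108481 substitutions/site.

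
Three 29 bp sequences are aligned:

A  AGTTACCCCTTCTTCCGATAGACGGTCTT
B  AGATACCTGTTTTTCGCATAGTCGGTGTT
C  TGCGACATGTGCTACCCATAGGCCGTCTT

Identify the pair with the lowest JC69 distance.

A and B

A–B: 8/29 differ, p = 0.276, d = 0.344.
A–C: 11/29 differ, p = 0.379, d = 0.529.
B–C: 11/29 differ, p = 0.379, d = 0.529.
The smallest distance is between A and B.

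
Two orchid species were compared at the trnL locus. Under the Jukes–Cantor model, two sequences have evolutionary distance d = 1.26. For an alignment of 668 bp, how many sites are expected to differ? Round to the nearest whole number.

408

Invert JC69: p = (3/4)(1 − e^(−4d/3)) = 0.75 × (1 − e^(-1.68)) = 0.75 × (1 − 0.186374) = 0.610220.
Expected differing sites = pL ≈ 0.610220 × 668 = 407.62696 ≈ 408.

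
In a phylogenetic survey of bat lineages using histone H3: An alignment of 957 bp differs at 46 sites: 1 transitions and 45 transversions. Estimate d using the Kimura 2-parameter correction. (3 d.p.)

0.050

P = 1/957 ≈ 0.001045 and Q = 45/957 ≈ 0.047022.
Under the Kimura two-parameter model, d = −½ ln(1 − 2P − Q) − ¼ ln(1 − 2Q).
1 − 2P − Q = 0.950888, giving −½ ln(0.950888) = 0.025179.
1 − 2Q = 0.905956, giving −¼ ln(0.905956) = 0.024691.
d = 0.025179 + 0.024691 = 0.049870.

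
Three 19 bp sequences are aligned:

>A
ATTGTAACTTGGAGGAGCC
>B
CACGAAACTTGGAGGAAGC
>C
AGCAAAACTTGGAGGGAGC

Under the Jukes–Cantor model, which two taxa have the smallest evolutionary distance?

B and C

A–B: 6/19 differ, p = 0.316, d = 0.410.
A–C: 7/19 differ, p = 0.368, d = 0.507.
B–C: 4/19 differ, p = 0.211, d = 0.247.
The smallest distance is between B and C.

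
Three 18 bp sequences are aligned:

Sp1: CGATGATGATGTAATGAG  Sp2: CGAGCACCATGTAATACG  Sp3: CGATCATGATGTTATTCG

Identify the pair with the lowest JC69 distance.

Sp1 and Sp3

Sp1–Sp2: 6/18 differ, p = 0.333, d = 0.441.
Sp1–Sp3: 4/18 differ, p = 0.222, d = 0.264.
Sp2–Sp3: 5/18 differ, p = 0.278, d = 0.347.
The smallest distance is between Sp1 and Sp3.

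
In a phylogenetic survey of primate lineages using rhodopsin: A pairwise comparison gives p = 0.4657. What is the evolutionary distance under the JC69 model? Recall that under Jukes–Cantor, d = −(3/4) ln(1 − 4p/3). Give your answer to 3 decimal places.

d = −(3/4) ln(1 − 4p/3) = −0.75 ln(1 − 0.620933) = −0.75 ln(0.379067)
  = −0.75 × (-0.970042) = 0.727532 substitutions/site.

0.728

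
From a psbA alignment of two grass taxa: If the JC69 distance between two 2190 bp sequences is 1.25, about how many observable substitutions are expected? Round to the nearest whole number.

1332

Invert JC69: p = (3/4)(1 − e^(−4d/3)) = 0.75 × (1 − e^(-1.666667)) = 0.75 × (1 − 0.188876) = 0.608343.
Expected differing sites = pL ≈ 0.608343 × 2190 = 1332.27117 ≈ 1332.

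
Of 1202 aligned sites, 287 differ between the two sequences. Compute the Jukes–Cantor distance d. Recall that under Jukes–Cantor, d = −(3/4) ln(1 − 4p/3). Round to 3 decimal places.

0.287

p = 287/1202 ≈ 0.238769.
d = −(3/4) ln(1 − 4p/3) = −0.75 ln(1 − 0.318359) = −0.75 ln(0.681641)
  = −0.75 × (-0.383252) = 0.287439 substitutions/site.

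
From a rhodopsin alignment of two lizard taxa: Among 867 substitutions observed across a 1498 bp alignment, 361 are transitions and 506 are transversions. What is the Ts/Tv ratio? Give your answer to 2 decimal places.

0.71

R = 361/506 = 0.713438… ≈ 0.71 (to 2 d.p.).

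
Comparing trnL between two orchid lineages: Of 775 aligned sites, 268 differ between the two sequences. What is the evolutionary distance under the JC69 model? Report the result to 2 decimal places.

p = 268/775 ≈ 0.345806.
d = −(3/4) ln(1 − 4p/3) = −0.75 ln(1 − 0.461075) = −0.75 ln(0.538925)
  = −0.75 × (-0.618179) = 0.463634 substitutions/site.

0.46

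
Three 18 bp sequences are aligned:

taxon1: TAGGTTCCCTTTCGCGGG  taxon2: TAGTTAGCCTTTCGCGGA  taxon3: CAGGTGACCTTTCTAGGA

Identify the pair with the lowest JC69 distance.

taxon1 and taxon2

taxon1–taxon2: 4/18 differ, p = 0.222, d = 0.264.
taxon1–taxon3: 6/18 differ, p = 0.333, d = 0.441.
taxon2–taxon3: 6/18 differ, p = 0.333, d = 0.441.
The smallest distance is between taxon1 and taxon2.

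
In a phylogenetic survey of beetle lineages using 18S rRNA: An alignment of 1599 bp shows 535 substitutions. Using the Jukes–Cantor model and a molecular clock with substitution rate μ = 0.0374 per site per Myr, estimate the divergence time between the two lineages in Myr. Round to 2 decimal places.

p = 535/1599 ≈ 0.334584.
d = −(3/4) ln(1 − 4p/3) = −0.75 ln(1 − 0.446112) = −0.75 ln(0.553888)
  = −0.75 × (-0.590793) = 0.443095 substitutions/site.
Under a molecular clock d = 2μt, so t = d/(2μ) = 0.443095 / (2 × 0.0374) = 5.92 Myr.

5.92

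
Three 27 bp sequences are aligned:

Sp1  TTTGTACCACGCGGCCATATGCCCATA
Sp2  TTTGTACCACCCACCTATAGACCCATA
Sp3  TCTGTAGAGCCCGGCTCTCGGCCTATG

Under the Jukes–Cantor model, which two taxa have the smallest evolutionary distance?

Sp1–Sp2: 6/27 differ, p = 0.222, d = 0.264.
Sp1–Sp3: 11/27 differ, p = 0.407, d = 0.588.
Sp2–Sp3: 11/27 differ, p = 0.407, d = 0.588.
The smallest distance is between Sp1 and Sp2.

Sp1 and Sp2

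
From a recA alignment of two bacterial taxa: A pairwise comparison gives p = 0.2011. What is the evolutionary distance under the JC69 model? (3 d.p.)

d = −(3/4) ln(1 − 4p/3) = −0.75 ln(1 − 0.268133) = −0.75 ln(0.731867)
  = −0.75 × (-0.312156) = 0.234117 substitutions/site.

0.234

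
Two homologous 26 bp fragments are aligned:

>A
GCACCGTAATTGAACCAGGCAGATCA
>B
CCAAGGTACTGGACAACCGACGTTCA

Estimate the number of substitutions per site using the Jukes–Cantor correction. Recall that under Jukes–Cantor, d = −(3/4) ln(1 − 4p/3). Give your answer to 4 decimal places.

0.8240

The sequences differ at 13 of 26 sites, so p = 13/26 = 0.5.
d = −(3/4) ln(1 − 4p/3) = −0.75 ln(1 − 0.666667) = −0.75 ln(0.333333)
  = −0.75 × (-1.098613) = 0.823960 substitutions/site.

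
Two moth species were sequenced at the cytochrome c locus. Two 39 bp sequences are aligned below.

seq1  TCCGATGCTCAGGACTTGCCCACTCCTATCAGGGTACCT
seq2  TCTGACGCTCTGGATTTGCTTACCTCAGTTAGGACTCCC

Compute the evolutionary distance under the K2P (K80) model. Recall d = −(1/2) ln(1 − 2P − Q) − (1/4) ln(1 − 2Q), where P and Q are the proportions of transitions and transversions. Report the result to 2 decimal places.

Of 39 sites, 12 differences are transitions and 3 are transversions, so P = 12/39 ≈ 0.307692 and Q = 3/39 ≈ 0.076923.
Under the Kimura two-parameter model, d = −½ ln(1 − 2P − Q) − ¼ ln(1 − 2Q).
1 − 2P − Q = 0.307693, giving −½ ln(0.307693) = 0.589326.
1 − 2Q = 0.846154, giving −¼ ln(0.846154) = 0.041763.
d = 0.589326 + 0.041763 = 0.631089.

0.63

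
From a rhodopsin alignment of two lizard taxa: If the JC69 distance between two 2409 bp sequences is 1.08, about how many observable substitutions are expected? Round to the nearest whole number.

Invert JC69: p = (3/4)(1 − e^(−4d/3)) = 0.75 × (1 − e^(-1.44)) = 0.75 × (1 − 0.236928) = 0.572304.
Expected differing sites = pL ≈ 0.572304 × 2409 = 1378.680336 ≈ 1379.

1379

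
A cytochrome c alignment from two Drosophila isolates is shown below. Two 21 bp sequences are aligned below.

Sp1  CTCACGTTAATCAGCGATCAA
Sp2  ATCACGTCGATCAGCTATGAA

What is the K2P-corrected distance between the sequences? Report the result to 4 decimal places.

Of 21 sites, 2 differences are transitions and 3 are transversions, so P = 2/21 ≈ 0.095238 and Q = 3/21 ≈ 0.142857.
Under the Kimura two-parameter model, d = −½ ln(1 − 2P − Q) − ¼ ln(1 − 2Q).
1 − 2P − Q = 0.666667, giving −½ ln(0.666667) = 0.202732.
1 − 2Q = 0.714286, giving −¼ ln(0.714286) = 0.084118.
d = 0.202732 + 0.084118 = 0.286850.

0.2869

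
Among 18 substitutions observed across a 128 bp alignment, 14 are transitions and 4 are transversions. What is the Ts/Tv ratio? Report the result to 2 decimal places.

R = 14/4 = 3.50.

3.50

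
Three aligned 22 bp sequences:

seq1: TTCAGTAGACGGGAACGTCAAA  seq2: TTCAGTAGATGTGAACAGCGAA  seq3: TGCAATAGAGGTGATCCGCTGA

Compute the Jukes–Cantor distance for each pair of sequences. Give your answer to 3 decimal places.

d(seq1,seq2) = 0.271, d(seq1,seq3) = 0.591, d(seq2,seq3) = 0.414

seq1–seq2: 5/22 sites differ → p ≈ 0.227273, d = −0.75 ln(1 − 0.303031) = 0.270761 ≈ 0.271.
seq1–seq3: 9/22 sites differ → p ≈ 0.409091, d = −0.75 ln(1 − 0.545455) = 0.591344 ≈ 0.591.
seq2–seq3: 7/22 sites differ → p ≈ 0.318182, d = −0.75 ln(1 − 0.424243) = 0.414052 ≈ 0.414.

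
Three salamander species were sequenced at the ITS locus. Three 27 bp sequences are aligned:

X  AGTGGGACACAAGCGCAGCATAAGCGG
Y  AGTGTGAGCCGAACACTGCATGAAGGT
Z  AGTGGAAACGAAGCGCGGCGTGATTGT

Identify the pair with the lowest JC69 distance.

X–Y: 11/27 differ, p = 0.407, d = 0.588.
X–Z: 10/27 differ, p = 0.370, d = 0.511.
Y–Z: 11/27 differ, p = 0.407, d = 0.588.
The smallest distance is between X and Z.

X and Z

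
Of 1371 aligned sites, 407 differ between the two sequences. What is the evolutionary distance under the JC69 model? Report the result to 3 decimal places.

0.378

p = 407/1371 ≈ 0.296864.
d = −(3/4) ln(1 − 4p/3) = −0.75 ln(1 − 0.395819) = −0.75 ln(0.604181)
  = −0.75 × (-0.503881) = 0.377911 substitutions/site.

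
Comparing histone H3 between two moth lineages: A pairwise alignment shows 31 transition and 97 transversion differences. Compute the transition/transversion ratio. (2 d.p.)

0.32

R = 31/97 = 0.319587… ≈ 0.32 (to 2 d.p.).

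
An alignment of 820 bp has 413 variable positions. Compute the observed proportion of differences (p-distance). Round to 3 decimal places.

p = 413/820 = 0.503658… ≈ 0.504 (to 3 d.p.).

0.504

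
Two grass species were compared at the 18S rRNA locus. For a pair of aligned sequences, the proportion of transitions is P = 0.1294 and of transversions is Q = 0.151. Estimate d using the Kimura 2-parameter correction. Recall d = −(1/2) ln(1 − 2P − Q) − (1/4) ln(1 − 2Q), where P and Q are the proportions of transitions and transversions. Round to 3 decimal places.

Under the Kimura two-parameter model, d = −½ ln(1 − 2P − Q) − ¼ ln(1 − 2Q).
1 − 2P − Q = 0.5902, giving −½ ln(0.5902) = 0.263647.
1 − 2Q = 0.698, giving −¼ ln(0.698) = 0.089884.
d = 0.263647 + 0.089884 = 0.353531.

0.354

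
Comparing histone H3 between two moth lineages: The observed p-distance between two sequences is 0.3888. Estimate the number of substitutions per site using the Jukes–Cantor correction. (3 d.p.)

0.548

d = −(3/4) ln(1 − 4p/3) = −0.75 ln(1 − 0.5184) = −0.75 ln(0.4816)
  = −0.75 × (-0.730641) = 0.547981 substitutions/site.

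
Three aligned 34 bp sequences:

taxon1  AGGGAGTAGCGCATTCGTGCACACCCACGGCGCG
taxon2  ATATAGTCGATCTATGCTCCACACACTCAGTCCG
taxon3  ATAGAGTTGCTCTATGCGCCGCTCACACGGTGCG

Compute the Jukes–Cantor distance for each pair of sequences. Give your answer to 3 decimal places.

d(taxon1,taxon2) = 0.741, d(taxon1,taxon3) = 0.597, d(taxon2,taxon3) = 0.326

taxon1–taxon2: 16/34 sites differ → p ≈ 0.470588, d = −0.75 ln(1 − 0.627451) = 0.740540 ≈ 0.741.
taxon1–taxon3: 14/34 sites differ → p ≈ 0.411765, d = −0.75 ln(1 − 0.54902) = 0.597249 ≈ 0.597.
taxon2–taxon3: 9/34 sites differ → p ≈ 0.264706, d = −0.75 ln(1 − 0.352941) = 0.326488 ≈ 0.326.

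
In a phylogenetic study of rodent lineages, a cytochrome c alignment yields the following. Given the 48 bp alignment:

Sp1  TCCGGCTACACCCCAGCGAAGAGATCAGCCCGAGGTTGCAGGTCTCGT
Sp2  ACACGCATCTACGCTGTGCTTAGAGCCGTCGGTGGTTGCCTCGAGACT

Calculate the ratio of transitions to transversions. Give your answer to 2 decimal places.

0.08

Transitions are A↔G and C↔T; transversions are all other mismatches.
Transitions: 2. Transversions: 24.
R = 2/24 = 0.083333… ≈ 0.08 (to 2 d.p.).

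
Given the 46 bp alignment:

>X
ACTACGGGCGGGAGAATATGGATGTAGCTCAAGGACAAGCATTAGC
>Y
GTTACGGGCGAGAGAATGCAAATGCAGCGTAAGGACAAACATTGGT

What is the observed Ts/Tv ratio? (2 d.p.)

12.00

Transitions are A↔G and C↔T; transversions are all other mismatches.
Transitions: 12. Transversions: 1.
R = 12/1 = 12.00.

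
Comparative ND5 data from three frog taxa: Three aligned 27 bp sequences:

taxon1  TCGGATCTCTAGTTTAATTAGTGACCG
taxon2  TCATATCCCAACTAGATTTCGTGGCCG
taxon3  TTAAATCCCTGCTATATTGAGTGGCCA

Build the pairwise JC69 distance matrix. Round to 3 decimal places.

taxon1–taxon2: 10/27 sites differ → p ≈ 0.37037, d = −0.75 ln(1 − 0.493827) = 0.510658 ≈ 0.511.
taxon1–taxon3: 11/27 sites differ → p ≈ 0.407407, d = −0.75 ln(1 − 0.543209) = 0.587647 ≈ 0.588.
taxon2–taxon3: 8/27 sites differ → p ≈ 0.296296, d = −0.75 ln(1 − 0.395061) = 0.376971 ≈ 0.377.

d(taxon1,taxon2) = 0.511, d(taxon1,taxon3) = 0.588, d(taxon2,taxon3) = 0.377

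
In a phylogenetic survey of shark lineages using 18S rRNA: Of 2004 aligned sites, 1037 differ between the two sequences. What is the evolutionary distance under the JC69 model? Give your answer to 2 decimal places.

p = 1037/2004 ≈ 0.517465.
d = −(3/4) ln(1 − 4p/3) = −0.75 ln(1 − 0.689953) = −0.75 ln(0.310047)
  = −0.75 × (-1.171031) = 0.878273 substitutions/site.

0.88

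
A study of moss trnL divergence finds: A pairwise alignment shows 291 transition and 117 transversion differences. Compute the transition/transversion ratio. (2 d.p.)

2.49

R = 291/117 = 2.487179… ≈ 2.49 (to 2 d.p.).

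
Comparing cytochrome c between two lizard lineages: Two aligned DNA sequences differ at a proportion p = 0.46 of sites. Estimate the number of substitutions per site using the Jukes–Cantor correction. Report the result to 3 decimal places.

0.713

d = −(3/4) ln(1 − 4p/3) = −0.75 ln(1 − 0.613333) = −0.75 ln(0.386667)
  = −0.75 × (-0.950191) = 0.712643 substitutions/site.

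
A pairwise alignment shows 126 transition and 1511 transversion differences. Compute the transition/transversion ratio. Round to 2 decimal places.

0.08

R = 126/1511 = 0.083388… ≈ 0.08 (to 2 d.p.).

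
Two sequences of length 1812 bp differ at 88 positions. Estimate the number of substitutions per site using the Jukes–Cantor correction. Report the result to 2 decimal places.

p = 88/1812 ≈ 0.048565.
d = −(3/4) ln(1 − 4p/3) = −0.75 ln(1 − 0.064753) = −0.75 ln(0.935247)
  = −0.75 × (-0.066945) = 0.050209 substitutions/site.

0.05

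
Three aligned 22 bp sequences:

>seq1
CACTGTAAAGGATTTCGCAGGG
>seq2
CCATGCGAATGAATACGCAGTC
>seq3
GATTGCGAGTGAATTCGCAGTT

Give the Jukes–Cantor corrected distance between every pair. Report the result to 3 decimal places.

d(seq1,seq2) = 0.591, d(seq1,seq3) = 0.591, d(seq2,seq3) = 0.339

seq1–seq2: 9/22 sites differ → p ≈ 0.409091, d = −0.75 ln(1 − 0.545455) = 0.591344 ≈ 0.591.
seq1–seq3: 9/22 sites differ → p ≈ 0.409091, d = −0.75 ln(1 − 0.545455) = 0.591344 ≈ 0.591.
seq2–seq3: 6/22 sites differ → p ≈ 0.272727, d = −0.75 ln(1 − 0.363636) = 0.338988 ≈ 0.339.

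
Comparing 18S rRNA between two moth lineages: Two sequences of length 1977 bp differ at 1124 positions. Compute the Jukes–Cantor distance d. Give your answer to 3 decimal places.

p = 1124/1977 ≈ 0.568538.
d = −(3/4) ln(1 − 4p/3) = −0.75 ln(1 − 0.758051) = −0.75 ln(0.241949)
  = −0.75 × (-1.419028) = 1.064271 substitutions/site.

1.064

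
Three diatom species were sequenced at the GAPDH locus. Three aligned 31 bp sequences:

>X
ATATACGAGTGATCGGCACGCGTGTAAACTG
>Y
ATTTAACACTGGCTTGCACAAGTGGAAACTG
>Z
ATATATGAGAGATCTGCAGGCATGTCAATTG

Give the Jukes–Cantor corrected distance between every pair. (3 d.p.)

d(X,Y) = 0.481, d(X,Z) = 0.269, d(Y,Z) = 0.777

X–Y: 11/31 sites differ → p ≈ 0.354839, d = −0.75 ln(1 − 0.473119) = 0.480585 ≈ 0.481.
X–Z: 7/31 sites differ → p ≈ 0.225806, d = −0.75 ln(1 − 0.301075) = 0.268659 ≈ 0.269.
Y–Z: 15/31 sites differ → p ≈ 0.483871, d = −0.75 ln(1 − 0.645161) = 0.777068 ≈ 0.777.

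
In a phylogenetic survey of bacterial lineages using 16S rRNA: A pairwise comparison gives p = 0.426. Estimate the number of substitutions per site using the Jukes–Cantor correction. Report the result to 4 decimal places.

0.6295

d = −(3/4) ln(1 − 4p/3) = −0.75 ln(1 − 0.568) = −0.75 ln(0.432)
  = −0.75 × (-0.839330) = 0.629498 substitutions/site.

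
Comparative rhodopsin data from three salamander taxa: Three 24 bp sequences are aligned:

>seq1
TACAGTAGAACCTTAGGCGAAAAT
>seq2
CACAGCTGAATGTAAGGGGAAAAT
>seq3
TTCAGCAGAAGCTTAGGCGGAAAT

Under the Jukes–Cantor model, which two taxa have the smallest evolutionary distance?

seq1–seq2: 7/24 differ, p = 0.292, d = 0.369.
seq1–seq3: 4/24 differ, p = 0.167, d = 0.188.
seq2–seq3: 8/24 differ, p = 0.333, d = 0.441.
The smallest distance is between seq1 and seq3.

seq1 and seq3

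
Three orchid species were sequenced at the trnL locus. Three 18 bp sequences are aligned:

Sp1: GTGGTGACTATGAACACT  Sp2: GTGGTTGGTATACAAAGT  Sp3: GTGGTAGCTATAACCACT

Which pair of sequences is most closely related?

Sp1–Sp2: 7/18 differ, p = 0.389, d = 0.548.
Sp1–Sp3: 4/18 differ, p = 0.222, d = 0.264.
Sp2–Sp3: 6/18 differ, p = 0.333, d = 0.441.
The smallest distance is between Sp1 and Sp3.

Sp1 and Sp3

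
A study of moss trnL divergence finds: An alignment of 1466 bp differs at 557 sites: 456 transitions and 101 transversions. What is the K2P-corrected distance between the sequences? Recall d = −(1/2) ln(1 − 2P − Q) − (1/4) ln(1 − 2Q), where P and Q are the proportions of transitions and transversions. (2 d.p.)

0.62

P = 456/1466 ≈ 0.31105 and Q = 101/1466 ≈ 0.068895.
Under the Kimura two-parameter model, d = −½ ln(1 − 2P − Q) − ¼ ln(1 − 2Q).
1 − 2P − Q = 0.309005, giving −½ ln(0.309005) = 0.587199.
1 − 2Q = 0.86221, giving −¼ ln(0.86221) = 0.037064.
d = 0.587199 + 0.037064 = 0.624263.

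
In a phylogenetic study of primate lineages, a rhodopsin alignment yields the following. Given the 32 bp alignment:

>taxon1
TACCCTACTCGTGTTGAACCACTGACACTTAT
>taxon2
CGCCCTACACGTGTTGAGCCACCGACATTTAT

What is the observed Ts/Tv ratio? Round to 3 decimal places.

Transitions are A↔G and C↔T; transversions are all other mismatches.
Transitions: 5. Transversions: 1.
R = 5/1 = 5.000.

5.000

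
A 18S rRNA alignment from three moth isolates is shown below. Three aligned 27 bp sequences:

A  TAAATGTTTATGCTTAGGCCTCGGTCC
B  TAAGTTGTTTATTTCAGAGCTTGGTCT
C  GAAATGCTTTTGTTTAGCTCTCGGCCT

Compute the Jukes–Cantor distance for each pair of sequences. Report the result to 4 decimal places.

d(A,B) = 0.6735, d(A,C) = 0.3770, d(B,C) = 0.5876

A–B: 12/27 sites differ → p ≈ 0.444444, d = −0.75 ln(1 − 0.592592) = 0.673455 ≈ 0.6735.
A–C: 8/27 sites differ → p ≈ 0.296296, d = −0.75 ln(1 − 0.395061) = 0.376971 ≈ 0.3770.
B–C: 11/27 sites differ → p ≈ 0.407407, d = −0.75 ln(1 − 0.543209) = 0.587647 ≈ 0.5876.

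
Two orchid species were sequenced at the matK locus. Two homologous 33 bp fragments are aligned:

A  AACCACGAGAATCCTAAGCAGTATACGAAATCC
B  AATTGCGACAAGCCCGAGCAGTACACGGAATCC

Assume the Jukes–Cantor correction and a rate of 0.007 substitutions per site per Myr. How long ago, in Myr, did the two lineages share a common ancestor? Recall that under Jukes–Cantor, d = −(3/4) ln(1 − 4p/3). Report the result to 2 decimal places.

24.21

The sequences differ at 9 of 33 sites (3, 4, 5, 9, 12, 15, 16, 24, 28), so p = 9/33 ≈ 0.272727.
d = −(3/4) ln(1 − 4p/3) = −0.75 ln(1 − 0.363636) = −0.75 ln(0.636364)
  = −0.75 × (-0.451985) = 0.338989 substitutions/site.
Under a molecular clock d = 2μt, so t = d/(2μ) = 0.338989 / (2 × 0.007) = 24.21 Myr.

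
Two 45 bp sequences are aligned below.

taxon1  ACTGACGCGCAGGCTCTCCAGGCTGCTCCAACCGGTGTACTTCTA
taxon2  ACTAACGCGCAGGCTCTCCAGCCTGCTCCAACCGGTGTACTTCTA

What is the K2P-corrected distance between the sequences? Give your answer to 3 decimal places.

Of 45 sites, 1 differences are transitions and 1 are transversions, so P = 1/45 ≈ 0.022222 and Q = 1/45 ≈ 0.022222.
Under the Kimura two-parameter model, d = −½ ln(1 − 2P − Q) − ¼ ln(1 − 2Q).
1 − 2P − Q = 0.933334, giving −½ ln(0.933334) = 0.034496.
1 − 2Q = 0.955556, giving −¼ ln(0.955556) = 0.011365.
d = 0.034496 + 0.011365 = 0.045861.

0.046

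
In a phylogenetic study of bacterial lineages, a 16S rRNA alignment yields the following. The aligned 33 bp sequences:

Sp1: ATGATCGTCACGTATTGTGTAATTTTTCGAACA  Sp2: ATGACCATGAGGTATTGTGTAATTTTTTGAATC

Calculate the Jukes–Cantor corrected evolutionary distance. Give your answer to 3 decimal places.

The sequences differ at 7 of 33 sites (5, 7, 9, 11, 28, 32, 33), so p = 7/33 ≈ 0.212121.
d = −(3/4) ln(1 − 4p/3) = −0.75 ln(1 − 0.282828) = −0.75 ln(0.717172)
  = −0.75 × (-0.332440) = 0.249330 substitutions/site.

0.249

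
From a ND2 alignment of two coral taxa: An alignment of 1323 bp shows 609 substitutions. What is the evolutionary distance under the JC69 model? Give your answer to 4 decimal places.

p = 609/1323 ≈ 0.460317.
d = −(3/4) ln(1 − 4p/3) = −0.75 ln(1 − 0.613756) = −0.75 ln(0.386244)
  = −0.75 × (-0.951286) = 0.713465 substitutions/site.

0.7135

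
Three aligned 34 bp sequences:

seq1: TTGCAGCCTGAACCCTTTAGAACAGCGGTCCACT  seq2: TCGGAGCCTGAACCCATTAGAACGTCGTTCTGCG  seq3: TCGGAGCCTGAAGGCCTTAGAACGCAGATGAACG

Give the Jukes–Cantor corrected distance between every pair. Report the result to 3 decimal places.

d(seq1,seq2) = 0.326, d(seq1,seq3) = 0.477, d(seq2,seq3) = 0.326

seq1–seq2: 9/34 sites differ → p ≈ 0.264706, d = −0.75 ln(1 − 0.352941) = 0.326488 ≈ 0.326.
seq1–seq3: 12/34 sites differ → p ≈ 0.352941, d = −0.75 ln(1 − 0.470588) = 0.476991 ≈ 0.477.
seq2–seq3: 9/34 sites differ → p ≈ 0.264706, d = −0.75 ln(1 − 0.352941) = 0.326488 ≈ 0.326.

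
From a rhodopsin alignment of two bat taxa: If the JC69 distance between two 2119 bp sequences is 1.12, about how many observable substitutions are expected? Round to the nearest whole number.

Invert JC69: p = (3/4)(1 − e^(−4d/3)) = 0.75 × (1 − e^(-1.493333)) = 0.75 × (1 − 0.224623) = 0.581533.
Expected differing sites = pL ≈ 0.581533 × 2119 = 1232.268427 ≈ 1232.

1232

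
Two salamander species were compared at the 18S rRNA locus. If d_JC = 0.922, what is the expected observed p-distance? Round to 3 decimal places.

p = (3/4)(1 − e^(−4d/3)) = 0.75 × (1 − e^(-1.229333)) = 0.75 × (1 − 0.292488) = 0.530634.

0.531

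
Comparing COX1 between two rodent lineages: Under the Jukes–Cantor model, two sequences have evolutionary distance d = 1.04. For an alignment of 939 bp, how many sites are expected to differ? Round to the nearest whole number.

Invert JC69: p = (3/4)(1 − e^(−4d/3)) = 0.75 × (1 − e^(-1.386667)) = 0.75 × (1 − 0.249907) = 0.562570.
Expected differing sites = pL ≈ 0.562570 × 939 = 528.25323 ≈ 528.

528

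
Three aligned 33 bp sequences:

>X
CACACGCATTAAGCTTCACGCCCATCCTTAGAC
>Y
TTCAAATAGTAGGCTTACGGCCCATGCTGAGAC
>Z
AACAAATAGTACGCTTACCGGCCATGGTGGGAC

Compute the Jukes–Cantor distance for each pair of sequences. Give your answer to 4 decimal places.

X–Y: 12/33 sites differ → p ≈ 0.363636, d = −0.75 ln(1 − 0.484848) = 0.497470 ≈ 0.4975.
X–Z: 13/33 sites differ → p ≈ 0.393939, d = −0.75 ln(1 − 0.525252) = 0.558728 ≈ 0.5587.
Y–Z: 7/33 sites differ → p ≈ 0.212121, d = −0.75 ln(1 − 0.282828) = 0.249330 ≈ 0.2493.

d(X,Y) = 0.4975, d(X,Z) = 0.5587, d(Y,Z) = 0.2493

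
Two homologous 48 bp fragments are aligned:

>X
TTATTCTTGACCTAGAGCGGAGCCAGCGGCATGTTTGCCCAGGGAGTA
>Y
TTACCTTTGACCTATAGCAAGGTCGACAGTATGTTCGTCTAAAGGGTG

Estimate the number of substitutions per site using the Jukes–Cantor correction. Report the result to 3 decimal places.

0.563

The sequences differ at 19 of 48 sites, so p = 19/48 ≈ 0.395833.
d = −(3/4) ln(1 − 4p/3) = −0.75 ln(1 − 0.527777) = −0.75 ln(0.472223)
  = −0.75 × (-0.750304) = 0.562728 substitutions/site.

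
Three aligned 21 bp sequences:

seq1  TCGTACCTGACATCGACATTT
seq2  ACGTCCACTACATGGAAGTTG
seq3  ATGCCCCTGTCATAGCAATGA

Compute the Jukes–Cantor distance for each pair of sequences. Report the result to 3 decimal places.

seq1–seq2: 9/21 sites differ → p ≈ 0.428571, d = −0.75 ln(1 − 0.571428) = 0.635472 ≈ 0.635.
seq1–seq3: 10/21 sites differ → p ≈ 0.47619, d = −0.75 ln(1 − 0.63492) = 0.755729 ≈ 0.756.
seq2–seq3: 11/21 sites differ → p ≈ 0.52381, d = −0.75 ln(1 − 0.698413) = 0.899023 ≈ 0.899.

d(seq1,seq2) = 0.635, d(seq1,seq3) = 0.756, d(seq2,seq3) = 0.899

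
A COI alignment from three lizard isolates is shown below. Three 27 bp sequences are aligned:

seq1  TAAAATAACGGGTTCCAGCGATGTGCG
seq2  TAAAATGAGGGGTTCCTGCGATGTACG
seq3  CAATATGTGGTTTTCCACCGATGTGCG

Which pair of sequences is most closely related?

seq1 and seq2

seq1–seq2: 4/27 differ, p = 0.148, d = 0.165.
seq1–seq3: 8/27 differ, p = 0.296, d = 0.377.
seq2–seq3: 8/27 differ, p = 0.296, d = 0.377.
The smallest distance is between seq1 and seq2.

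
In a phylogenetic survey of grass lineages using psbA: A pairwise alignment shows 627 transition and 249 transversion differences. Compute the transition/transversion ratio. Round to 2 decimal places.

R = 627/249 = 2.518072… ≈ 2.52 (to 2 d.p.).

2.52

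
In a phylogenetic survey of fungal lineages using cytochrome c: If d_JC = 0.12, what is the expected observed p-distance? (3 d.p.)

0.111

p = (3/4)(1 − e^(−4d/3)) = 0.75 × (1 − e^(-0.16)) = 0.75 × (1 − 0.852144) = 0.110892.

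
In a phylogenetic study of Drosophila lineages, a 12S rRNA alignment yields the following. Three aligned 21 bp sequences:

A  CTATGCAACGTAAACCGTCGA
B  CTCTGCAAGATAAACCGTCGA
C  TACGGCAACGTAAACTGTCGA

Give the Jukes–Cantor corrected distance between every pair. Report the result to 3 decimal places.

d(A,B) = 0.158, d(A,C) = 0.286, d(B,C) = 0.360

A–B: 3/21 sites differ → p ≈ 0.142857, d = −0.75 ln(1 − 0.190476) = 0.158482 ≈ 0.158.
A–C: 5/21 sites differ → p ≈ 0.238095, d = −0.75 ln(1 − 0.31746) = 0.286451 ≈ 0.286.
B–C: 6/21 sites differ → p ≈ 0.285714, d = −0.75 ln(1 − 0.380952) = 0.359679 ≈ 0.360.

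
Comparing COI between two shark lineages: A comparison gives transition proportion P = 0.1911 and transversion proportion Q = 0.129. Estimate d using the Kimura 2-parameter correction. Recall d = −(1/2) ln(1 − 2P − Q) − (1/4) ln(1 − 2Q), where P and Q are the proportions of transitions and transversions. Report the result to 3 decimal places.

Under the Kimura two-parameter model, d = −½ ln(1 − 2P − Q) − ¼ ln(1 − 2Q).
1 − 2P − Q = 0.4888, giving −½ ln(0.4888) = 0.357901.
1 − 2Q = 0.742, giving −¼ ln(0.742) = 0.074602.
d = 0.357901 + 0.074602 = 0.432503.

0.433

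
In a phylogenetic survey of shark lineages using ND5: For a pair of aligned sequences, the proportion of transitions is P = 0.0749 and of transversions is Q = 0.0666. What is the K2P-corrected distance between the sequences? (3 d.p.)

0.158

Under the Kimura two-parameter model, d = −½ ln(1 − 2P − Q) − ¼ ln(1 − 2Q).
1 − 2P − Q = 0.7836, giving −½ ln(0.7836) = 0.121928.
1 − 2Q = 0.8668, giving −¼ ln(0.8668) = 0.035737.
d = 0.121928 + 0.035737 = 0.157665.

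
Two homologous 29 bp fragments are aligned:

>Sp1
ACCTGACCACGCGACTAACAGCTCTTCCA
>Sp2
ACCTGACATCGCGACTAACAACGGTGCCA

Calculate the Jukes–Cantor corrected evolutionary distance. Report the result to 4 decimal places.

The sequences differ at 6 of 29 sites (8, 9, 21, 23, 24, 26), so p = 6/29 ≈ 0.206897.
d = −(3/4) ln(1 − 4p/3) = −0.75 ln(1 − 0.275863) = −0.75 ln(0.724137)
  = −0.75 × (-0.322775) = 0.242081 substitutions/site.

0.2421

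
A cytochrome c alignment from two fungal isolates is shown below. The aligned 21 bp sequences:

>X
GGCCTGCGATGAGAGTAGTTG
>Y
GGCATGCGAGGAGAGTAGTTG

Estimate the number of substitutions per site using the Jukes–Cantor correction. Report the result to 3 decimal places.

0.102

The sequences differ at 2 of 21 sites (4, 10), so p = 2/21 ≈ 0.095238.
d = −(3/4) ln(1 − 4p/3) = −0.75 ln(1 − 0.126984) = −0.75 ln(0.873016)
  = −0.75 × (-0.135801) = 0.101851 substitutions/site.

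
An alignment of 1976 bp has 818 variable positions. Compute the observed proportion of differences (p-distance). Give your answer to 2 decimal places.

p = 818/1976 = 0.413967… ≈ 0.41 (to 2 d.p.).

0.41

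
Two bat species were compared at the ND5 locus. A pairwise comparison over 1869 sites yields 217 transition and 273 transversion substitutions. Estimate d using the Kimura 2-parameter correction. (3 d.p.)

0.324

P = 217/1869 ≈ 0.116105 and Q = 273/1869 ≈ 0.146067.
Under the Kimura two-parameter model, d = −½ ln(1 − 2P − Q) − ¼ ln(1 − 2Q).
1 − 2P − Q = 0.621723, giving −½ ln(0.621723) = 0.237630.
1 − 2Q = 0.707866, giving −¼ ln(0.707866) = 0.086375.
d = 0.237630 + 0.086375 = 0.324005.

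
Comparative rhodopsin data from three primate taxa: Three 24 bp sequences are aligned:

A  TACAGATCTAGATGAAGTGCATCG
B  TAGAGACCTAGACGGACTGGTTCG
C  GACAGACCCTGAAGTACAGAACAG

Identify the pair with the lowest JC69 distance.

A–B: 7/24 differ, p = 0.292, d = 0.369.
A–C: 11/24 differ, p = 0.458, d = 0.708.
B–C: 11/24 differ, p = 0.458, d = 0.708.
The smallest distance is between A and B.

A and B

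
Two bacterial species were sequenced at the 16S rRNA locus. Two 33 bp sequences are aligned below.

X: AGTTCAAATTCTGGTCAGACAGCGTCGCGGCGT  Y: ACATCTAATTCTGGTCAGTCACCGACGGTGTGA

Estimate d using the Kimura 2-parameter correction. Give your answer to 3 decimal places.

Of 33 sites, 1 differences are transitions and 9 are transversions, so P = 1/33 ≈ 0.030303 and Q = 9/33 ≈ 0.272727.
Under the Kimura two-parameter model, d = −½ ln(1 − 2P − Q) − ¼ ln(1 − 2Q).
1 − 2P − Q = 0.666667, giving −½ ln(0.666667) = 0.202732.
1 − 2Q = 0.454546, giving −¼ ln(0.454546) = 0.197114.
d = 0.202732 + 0.197114 = 0.399846.

0.400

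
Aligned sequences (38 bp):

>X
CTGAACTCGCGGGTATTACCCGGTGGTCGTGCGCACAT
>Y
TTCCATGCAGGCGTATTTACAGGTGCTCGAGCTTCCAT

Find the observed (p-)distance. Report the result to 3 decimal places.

The sequences differ at 16 of 38 positions.
p = 16/38 = 0.421052… ≈ 0.421 (to 3 d.p.).

0.421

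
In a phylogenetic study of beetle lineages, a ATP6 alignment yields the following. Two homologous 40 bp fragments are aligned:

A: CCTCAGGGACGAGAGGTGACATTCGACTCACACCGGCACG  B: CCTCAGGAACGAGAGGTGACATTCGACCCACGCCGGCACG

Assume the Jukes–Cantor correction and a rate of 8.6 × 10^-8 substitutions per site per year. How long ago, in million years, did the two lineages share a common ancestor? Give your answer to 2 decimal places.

0.46

The sequences differ at 3 of 40 sites (8, 28, 32), so p = 3/40 = 0.075.
d = −(3/4) ln(1 − 4p/3) = −0.75 ln(1 − 0.1) = −0.75 ln(0.9)
  = −0.75 × (-0.105361) = 0.079021 substitutions/site.
Under a molecular clock d = 2μt, so t = d/(2μ) = 0.079021 / (2 × 8.6 × 10^-8) = 0.46 million years.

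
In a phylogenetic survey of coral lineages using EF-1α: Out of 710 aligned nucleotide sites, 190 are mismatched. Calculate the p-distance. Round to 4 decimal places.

p = 190/710 = 0.267605… ≈ 0.2676 (to 4 d.p.).

0.2676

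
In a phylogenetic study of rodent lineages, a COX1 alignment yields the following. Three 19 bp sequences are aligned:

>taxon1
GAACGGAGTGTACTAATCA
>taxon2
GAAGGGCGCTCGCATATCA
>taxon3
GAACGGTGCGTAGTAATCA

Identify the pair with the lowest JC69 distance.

taxon1 and taxon3

taxon1–taxon2: 8/19 differ, p = 0.421, d = 0.618.
taxon1–taxon3: 3/19 differ, p = 0.158, d = 0.177.
taxon2–taxon3: 8/19 differ, p = 0.421, d = 0.618.
The smallest distance is between taxon1 and taxon3.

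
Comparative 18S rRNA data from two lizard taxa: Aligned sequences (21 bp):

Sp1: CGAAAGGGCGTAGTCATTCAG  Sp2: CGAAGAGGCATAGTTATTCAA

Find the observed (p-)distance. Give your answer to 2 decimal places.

The sequences differ at 5 of 21 positions (sites 5, 6, 10, 15, 21).
p = 5/21 = 0.238095… ≈ 0.24 (to 2 d.p.).

0.24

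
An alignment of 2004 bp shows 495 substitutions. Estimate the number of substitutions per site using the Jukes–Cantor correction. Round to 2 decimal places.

p = 495/2004 ≈ 0.247006.
d = −(3/4) ln(1 − 4p/3) = −0.75 ln(1 − 0.329341) = −0.75 ln(0.670659)
  = −0.75 × (-0.399494) = 0.299621 substitutions/site.

0.30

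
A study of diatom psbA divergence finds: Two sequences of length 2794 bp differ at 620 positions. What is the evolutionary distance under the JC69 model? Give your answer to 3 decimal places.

0.263

p = 620/2794 ≈ 0.221904.
d = −(3/4) ln(1 − 4p/3) = −0.75 ln(1 − 0.295872) = −0.75 ln(0.704128)
  = −0.75 × (-0.350795) = 0.263096 substitutions/site.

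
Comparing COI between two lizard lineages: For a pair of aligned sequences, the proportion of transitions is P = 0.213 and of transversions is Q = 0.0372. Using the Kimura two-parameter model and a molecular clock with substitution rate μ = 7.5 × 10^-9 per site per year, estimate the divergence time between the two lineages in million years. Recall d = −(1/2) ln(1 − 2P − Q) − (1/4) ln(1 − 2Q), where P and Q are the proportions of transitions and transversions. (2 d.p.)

Under the Kimura two-parameter model, d = −½ ln(1 − 2P − Q) − ¼ ln(1 − 2Q).
1 − 2P − Q = 0.5368, giving −½ ln(0.5368) = 0.311065.
1 − 2Q = 0.9256, giving −¼ ln(0.9256) = 0.019328.
d = 0.311065 + 0.019328 = 0.330393.
Under a molecular clock d = 2μt, so t = d/(2μ) = 0.330393 / (2 × 7.5 × 10^-9) = 22.03 million years.

22.03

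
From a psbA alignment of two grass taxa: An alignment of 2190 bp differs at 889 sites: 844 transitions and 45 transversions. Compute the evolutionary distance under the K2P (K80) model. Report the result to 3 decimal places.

P = 844/2190 ≈ 0.385388 and Q = 45/2190 ≈ 0.020548.
Under the Kimura two-parameter model, d = −½ ln(1 − 2P − Q) − ¼ ln(1 − 2Q).
1 − 2P − Q = 0.208676, giving −½ ln(0.208676) = 0.783486.
1 − 2Q = 0.958904, giving −¼ ln(0.958904) = 0.010491.
d = 0.783486 + 0.010491 = 0.793977.

0.794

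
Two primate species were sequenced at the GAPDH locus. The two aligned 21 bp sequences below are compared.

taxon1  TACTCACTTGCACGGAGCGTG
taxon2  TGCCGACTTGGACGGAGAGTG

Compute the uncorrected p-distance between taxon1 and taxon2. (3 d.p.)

The sequences differ at 5 of 21 positions (sites 2, 4, 5, 11, 18).
p = 5/21 = 0.238095… ≈ 0.238 (to 3 d.p.).

0.238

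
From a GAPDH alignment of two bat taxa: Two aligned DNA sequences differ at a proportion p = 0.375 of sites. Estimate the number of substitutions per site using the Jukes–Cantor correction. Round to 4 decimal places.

0.5199

d = −(3/4) ln(1 − 4p/3) = −0.75 ln(1 − 0.5) = −0.75 ln(0.5)
  = −0.75 × (-0.693147) = 0.519860 substitutions/site.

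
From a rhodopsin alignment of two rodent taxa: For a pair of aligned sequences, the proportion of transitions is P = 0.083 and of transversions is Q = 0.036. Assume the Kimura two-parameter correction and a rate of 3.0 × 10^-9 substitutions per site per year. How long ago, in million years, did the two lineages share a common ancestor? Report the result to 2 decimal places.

Under the Kimura two-parameter model, d = −½ ln(1 − 2P − Q) − ¼ ln(1 − 2Q).
1 − 2P − Q = 0.798, giving −½ ln(0.798) = 0.112823.
1 − 2Q = 0.928, giving −¼ ln(0.928) = 0.018681.
d = 0.112823 + 0.018681 = 0.131504.
Under a molecular clock d = 2μt, so t = d/(2μ) = 0.131504 / (2 × 3.0 × 10^-9) = 21.92 million years.

21.92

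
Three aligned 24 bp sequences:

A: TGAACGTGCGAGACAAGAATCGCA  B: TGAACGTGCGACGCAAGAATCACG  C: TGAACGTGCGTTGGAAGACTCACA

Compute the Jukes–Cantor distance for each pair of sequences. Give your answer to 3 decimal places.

A–B: 4/24 sites differ → p ≈ 0.166667, d = −0.75 ln(1 − 0.222223) = 0.188487 ≈ 0.188.
A–C: 6/24 sites differ → p = 0.25, d = −0.75 ln(1 − 0.333333) = 0.304098 ≈ 0.304.
B–C: 5/24 sites differ → p ≈ 0.208333, d = −0.75 ln(1 − 0.277777) = 0.244066 ≈ 0.244.

d(A,B) = 0.188, d(A,C) = 0.304, d(B,C) = 0.244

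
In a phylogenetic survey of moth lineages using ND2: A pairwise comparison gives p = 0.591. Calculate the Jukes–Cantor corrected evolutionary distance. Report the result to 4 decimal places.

d = −(3/4) ln(1 − 4p/3) = −0.75 ln(1 − 0.788) = −0.75 ln(0.212)
  = −0.75 × (-1.551169) = 1.163377 substitutions/site.

1.1634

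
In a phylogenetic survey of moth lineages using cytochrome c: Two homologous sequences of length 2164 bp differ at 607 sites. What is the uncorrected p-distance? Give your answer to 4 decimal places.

0.2805

p = 607/2164 = 0.280499… ≈ 0.2805 (to 4 d.p.).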